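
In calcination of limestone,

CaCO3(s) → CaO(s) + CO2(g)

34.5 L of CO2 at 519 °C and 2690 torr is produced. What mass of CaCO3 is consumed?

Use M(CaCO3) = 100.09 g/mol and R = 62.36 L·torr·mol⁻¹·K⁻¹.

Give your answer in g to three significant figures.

188 g

n(CO2) = PV/RT = (2690 × 34.5) / (62.36 × 792.15) = 1.879 mol
n(CaCO3) = (1/1) × 1.879 = 1.879 mol
m(CaCO3) = 1.879 × 100.09 = 188.1 g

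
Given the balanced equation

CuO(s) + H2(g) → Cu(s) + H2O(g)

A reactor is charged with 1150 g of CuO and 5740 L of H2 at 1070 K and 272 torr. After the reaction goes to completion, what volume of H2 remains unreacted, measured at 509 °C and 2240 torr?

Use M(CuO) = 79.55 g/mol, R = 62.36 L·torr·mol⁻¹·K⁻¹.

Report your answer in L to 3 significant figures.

195 L

n(CuO) = 1150 / 79.55 = 14.46 mol
n(H2) = PV/RT = (272 × 5740) / (62.36 × 1070) = 23.40 mol
For 14.46 mol CuO, stoichiometry requires (1/1) × 14.46 = 14.46 mol H2; 23.40 mol is available, so CuO is limiting.
n(H2) consumed = (1/1) × 14.46 = 14.46 mol; remaining = 23.40 − 14.46 = 8.940 mol
V(H2) = nRT/P = 8.940 × 62.36 × 782.15 / 2240 = 194.7 L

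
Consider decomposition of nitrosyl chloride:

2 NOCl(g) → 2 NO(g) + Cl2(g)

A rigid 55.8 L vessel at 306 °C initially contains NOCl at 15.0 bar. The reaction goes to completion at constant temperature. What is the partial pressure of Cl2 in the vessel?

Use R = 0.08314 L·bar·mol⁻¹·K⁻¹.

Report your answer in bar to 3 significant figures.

n(NOCl)₀ = PV/RT = (15.0 × 55.8) / (0.08314 × 579.15) = 17.38 mol
n(Cl2) = (1/2) × 17.38 = 8.690 mol
P(Cl2) = nRT/V = 8.690 × 0.08314 × 579.15 / 55.8 = 7.499 bar

7.50 bar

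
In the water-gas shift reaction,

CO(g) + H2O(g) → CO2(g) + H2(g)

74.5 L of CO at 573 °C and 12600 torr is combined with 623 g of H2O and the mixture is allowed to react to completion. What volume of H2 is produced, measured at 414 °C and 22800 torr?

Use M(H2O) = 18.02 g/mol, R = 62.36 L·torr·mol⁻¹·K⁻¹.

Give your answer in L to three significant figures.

33.4 L

n(CO) = PV/RT = (12600 × 74.5) / (62.36 × 846.15) = 17.79 mol
n(H2O) = 623 / 18.02 = 34.57 mol
For 17.79 mol CO, stoichiometry requires (1/1) × 17.79 = 17.79 mol H2O; 34.57 mol is available, so CO is limiting.
n(H2) = (1/1) × 17.79 = 17.79 mol
V(H2) = nRT/P = 17.79 × 62.36 × 687.15 / 22800 = 33.43 L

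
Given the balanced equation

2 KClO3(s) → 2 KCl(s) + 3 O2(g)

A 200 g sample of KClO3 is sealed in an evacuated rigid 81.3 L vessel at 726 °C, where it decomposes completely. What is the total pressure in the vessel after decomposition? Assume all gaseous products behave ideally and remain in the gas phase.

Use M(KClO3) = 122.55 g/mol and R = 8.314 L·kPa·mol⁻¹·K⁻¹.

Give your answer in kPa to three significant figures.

250 kPa

n(KClO3) = 200 / 122.55 = 1.632 mol
n(gas produced) = (3/2) × 1.632 = 2.448 mol
P = nRT/V = 2.448 × 8.314 × 999.15 / 81.3 = 250.1 kPa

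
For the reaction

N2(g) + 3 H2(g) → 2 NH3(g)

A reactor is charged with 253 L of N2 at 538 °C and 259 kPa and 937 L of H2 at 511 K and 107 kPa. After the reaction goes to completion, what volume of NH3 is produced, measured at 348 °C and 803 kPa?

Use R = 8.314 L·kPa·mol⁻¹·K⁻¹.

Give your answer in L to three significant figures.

101 L

n(N2) = PV/RT = (259 × 253) / (8.314 × 811.15) = 9.716 mol
n(H2) = PV/RT = (107 × 937) / (8.314 × 511) = 23.60 mol
For 9.716 mol N2, stoichiometry requires (3/1) × 9.716 = 29.15 mol H2; 23.60 mol is available, so H2 is limiting.
n(NH3) = (2/3) × 23.60 = 15.73 mol
V(NH3) = nRT/P = 15.73 × 8.314 × 621.15 / 803 = 101.2 L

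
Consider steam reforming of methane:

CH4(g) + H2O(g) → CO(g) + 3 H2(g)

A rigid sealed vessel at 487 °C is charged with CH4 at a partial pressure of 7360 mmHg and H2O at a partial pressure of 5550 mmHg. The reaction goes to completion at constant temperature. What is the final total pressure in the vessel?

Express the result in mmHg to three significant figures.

At constant V, partial pressures at 487 °C are proportional to moles, so apply stoichiometry directly to pressures.
P(H2O) required for 7360 mmHg of CH4 = (1/1) × 7360 = 7360 mmHg; available 5550 mmHg, so H2O is limiting.
P(CH4) remaining = 7360 − (1/1) × 5550 = 1810 mmHg
P(gaseous products) = (1+3)/1 × 5550 = 22200 mmHg
P_total at 487 °C = 1810 + 22200 = 24010 mmHg

24000 mmHg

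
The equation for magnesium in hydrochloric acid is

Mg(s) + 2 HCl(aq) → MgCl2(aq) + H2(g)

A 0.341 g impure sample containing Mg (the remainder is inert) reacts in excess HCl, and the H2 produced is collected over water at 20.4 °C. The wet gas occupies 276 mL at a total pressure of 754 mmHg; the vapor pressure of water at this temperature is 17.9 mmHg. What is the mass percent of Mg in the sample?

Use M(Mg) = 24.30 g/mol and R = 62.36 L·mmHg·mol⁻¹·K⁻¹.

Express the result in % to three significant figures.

79.1 %

P(H2) = 754 − 17.9 = 736.1 mmHg
n(H2) = PV/RT = (736.1 × 0.2760) / (62.36 × 293.55) = 0.01110 mol
n(Mg) = (1/1) × 0.01110 = 0.01110 mol
m(Mg) = 0.01110 × 24.30 = 0.2697 g
%Mg = 0.2697 / 0.341 × 100 = 79.09%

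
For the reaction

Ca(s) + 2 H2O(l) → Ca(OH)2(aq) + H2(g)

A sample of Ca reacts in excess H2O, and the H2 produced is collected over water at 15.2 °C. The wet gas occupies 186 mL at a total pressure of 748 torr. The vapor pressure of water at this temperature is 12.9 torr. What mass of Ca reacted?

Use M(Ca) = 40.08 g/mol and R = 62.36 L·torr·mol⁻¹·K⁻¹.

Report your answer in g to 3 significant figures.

0.305 g

P(H2) = 748 − 12.9 = 735.1 torr
n(H2) = PV/RT = (735.1 × 0.1860) / (62.36 × 288.35) = 0.007604 mol
n(Ca) = (1/1) × 0.007604 = 0.007604 mol
m(Ca) = 0.007604 × 40.08 = 0.3048 g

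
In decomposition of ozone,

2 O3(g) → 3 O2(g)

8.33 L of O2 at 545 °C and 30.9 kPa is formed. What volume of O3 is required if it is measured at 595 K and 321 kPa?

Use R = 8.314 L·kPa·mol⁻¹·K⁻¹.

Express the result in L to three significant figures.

0.389 L

n(O2) = PV/RT = (30.9 × 8.33) / (8.314 × 818.15) = 0.03784 mol
n(O3) = (2/3) × 0.03784 = 0.02523 mol
V = nRT/P = 0.02523 × 8.314 × 595 / 321 = 0.3888 L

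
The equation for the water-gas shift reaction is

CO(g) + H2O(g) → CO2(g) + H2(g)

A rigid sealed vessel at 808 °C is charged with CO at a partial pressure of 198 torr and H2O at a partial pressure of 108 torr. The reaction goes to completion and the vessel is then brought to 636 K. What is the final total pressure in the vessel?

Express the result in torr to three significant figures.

180 torr

At constant V, partial pressures at 808 °C are proportional to moles, so apply stoichiometry directly to pressures.
P(H2O) required for 198 torr of CO = (1/1) × 198 = 198.0 torr; available 108 torr, so H2O is limiting.
P(CO) remaining = 198 − (1/1) × 108 = 90.00 torr
P(gaseous products) = (1+1)/1 × 108 = 216.0 torr
P_total at 808 °C = 90.00 + 216.0 = 306.0 torr
Scaling to 636 K: P = 306.0 × 636/1081.15 = 180.0 torr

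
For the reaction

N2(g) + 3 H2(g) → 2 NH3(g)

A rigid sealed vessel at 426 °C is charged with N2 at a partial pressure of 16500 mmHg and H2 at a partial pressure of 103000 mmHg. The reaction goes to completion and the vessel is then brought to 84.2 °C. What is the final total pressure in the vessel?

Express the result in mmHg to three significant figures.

Because the vessel is rigid and T is held at 426 °C, work the stoichiometry in partial pressures (P_i = n_iRT/V).
P(H2) required for 16500 mmHg of N2 = (3/1) × 16500 = 49500 mmHg; available 103000 mmHg, so N2 is limiting.
P(H2) remaining = 103000 − (3/1) × 16500 = 53500 mmHg
P(gaseous products) = (2)/1 × 16500 = 33000 mmHg
P_total at 426 °C = 53500 + 33000 = 86500 mmHg
Scaling to 84.2 °C: P = 86500 × 357.35/699.15 = 44210 mmHg

44200 mmHg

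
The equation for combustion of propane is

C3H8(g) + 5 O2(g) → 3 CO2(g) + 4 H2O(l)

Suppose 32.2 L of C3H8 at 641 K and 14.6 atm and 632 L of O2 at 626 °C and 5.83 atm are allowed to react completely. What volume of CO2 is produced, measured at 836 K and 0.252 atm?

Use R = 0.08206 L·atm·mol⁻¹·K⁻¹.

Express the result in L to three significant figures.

7300 L

n(C3H8) = PV/RT = (14.6 × 32.2) / (0.08206 × 641) = 8.938 mol
n(O2) = PV/RT = (5.83 × 632) / (0.08206 × 899.15) = 49.94 mol
For 8.938 mol C3H8, stoichiometry requires (5/1) × 8.938 = 44.69 mol O2; 49.94 mol is available, so C3H8 is limiting.
n(CO2) = (3/1) × 8.938 = 26.81 mol
V(CO2) = nRT/P = 26.81 × 0.08206 × 836 / 0.252 = 7299 L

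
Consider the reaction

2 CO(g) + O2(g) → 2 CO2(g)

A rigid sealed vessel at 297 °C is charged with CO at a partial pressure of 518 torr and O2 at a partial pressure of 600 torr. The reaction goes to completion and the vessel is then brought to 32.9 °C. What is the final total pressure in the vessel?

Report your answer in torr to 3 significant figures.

461 torr

With V and T fixed, P_i ∝ n_i, so the mole ratios apply directly to partial pressures at 297 °C.
P(O2) required for 518 torr of CO = (1/2) × 518 = 259.0 torr; available 600 torr, so CO is limiting.
P(O2) remaining = 600 − (1/2) × 518 = 341.0 torr
P(gaseous products) = (2)/2 × 518 = 518.0 torr
P_total at 297 °C = 341.0 + 518.0 = 859.0 torr
Scaling to 32.9 °C: P = 859.0 × 306.05/570.15 = 461.1 torr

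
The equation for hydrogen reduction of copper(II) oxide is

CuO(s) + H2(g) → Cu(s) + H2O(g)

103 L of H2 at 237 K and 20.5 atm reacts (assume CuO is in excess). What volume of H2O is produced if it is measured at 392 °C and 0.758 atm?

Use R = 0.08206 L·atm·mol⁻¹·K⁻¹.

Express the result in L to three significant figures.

7820 L

n(H2) = PV/RT = (20.5 × 103) / (0.08206 × 237) = 108.6 mol
n(H2O) = (1/1) × 108.6 = 108.6 mol
V = nRT/P = 108.6 × 0.08206 × 665.15 / 0.758 = 7820 L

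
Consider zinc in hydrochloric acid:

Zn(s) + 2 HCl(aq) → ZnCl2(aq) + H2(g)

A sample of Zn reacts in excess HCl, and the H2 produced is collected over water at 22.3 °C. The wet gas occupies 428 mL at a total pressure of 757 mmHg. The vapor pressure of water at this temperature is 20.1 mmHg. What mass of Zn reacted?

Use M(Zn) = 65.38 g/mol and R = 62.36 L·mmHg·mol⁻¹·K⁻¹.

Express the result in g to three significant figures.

P(H2) = 757 − 20.1 = 736.9 mmHg
n(H2) = PV/RT = (736.9 × 0.4280) / (62.36 × 295.45) = 0.01712 mol
n(Zn) = (1/1) × 0.01712 = 0.01712 mol
m(Zn) = 0.01712 × 65.38 = 1.119 g

1.12 g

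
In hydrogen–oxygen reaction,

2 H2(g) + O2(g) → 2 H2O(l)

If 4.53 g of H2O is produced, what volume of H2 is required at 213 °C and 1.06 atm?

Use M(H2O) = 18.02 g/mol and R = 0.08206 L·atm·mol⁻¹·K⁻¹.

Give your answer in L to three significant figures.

9.46 L

n(H2O) = 4.530 / 18.02 = 0.2514 mol
n(H2) = (2/2) × 0.2514 = 0.2514 mol
V = nRT/P = 0.2514 × 0.08206 × 486.15 / 1.06 = 9.462 L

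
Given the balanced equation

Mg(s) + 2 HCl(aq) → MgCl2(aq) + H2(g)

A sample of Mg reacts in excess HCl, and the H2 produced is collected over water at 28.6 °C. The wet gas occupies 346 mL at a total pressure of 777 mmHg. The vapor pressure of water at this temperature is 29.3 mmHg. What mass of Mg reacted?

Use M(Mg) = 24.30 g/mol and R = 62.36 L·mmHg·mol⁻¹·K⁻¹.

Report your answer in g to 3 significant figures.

0.334 g

P(H2) = 777 − 29.3 = 747.7 mmHg
n(H2) = PV/RT = (747.7 × 0.3460) / (62.36 × 301.75) = 0.01375 mol
n(Mg) = (1/1) × 0.01375 = 0.01375 mol
m(Mg) = 0.01375 × 24.30 = 0.3341 g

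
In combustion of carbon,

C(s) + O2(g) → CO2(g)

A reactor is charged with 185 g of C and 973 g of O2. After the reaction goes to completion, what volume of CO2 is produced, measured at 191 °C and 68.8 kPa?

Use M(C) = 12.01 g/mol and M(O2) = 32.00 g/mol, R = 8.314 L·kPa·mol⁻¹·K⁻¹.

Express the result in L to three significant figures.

n(C) = 185 / 12.01 = 15.40 mol
n(O2) = 973 / 32.00 = 30.41 mol
For 15.40 mol C, stoichiometry requires (1/1) × 15.40 = 15.40 mol O2; 30.41 mol is available, so C is limiting.
n(CO2) = (1/1) × 15.40 = 15.40 mol
V(CO2) = nRT/P = 15.40 × 8.314 × 464.15 / 68.8 = 863.8 L

864 L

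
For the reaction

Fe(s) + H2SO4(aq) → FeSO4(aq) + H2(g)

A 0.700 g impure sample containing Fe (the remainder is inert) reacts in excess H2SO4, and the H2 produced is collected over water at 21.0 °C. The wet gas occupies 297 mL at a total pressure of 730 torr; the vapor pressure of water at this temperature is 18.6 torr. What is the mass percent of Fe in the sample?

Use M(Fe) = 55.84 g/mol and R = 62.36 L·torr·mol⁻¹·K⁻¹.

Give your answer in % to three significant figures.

91.9 %

P(H2) = 730 − 18.6 = 711.4 torr
n(H2) = PV/RT = (711.4 × 0.2970) / (62.36 × 294.15) = 0.01152 mol
n(Fe) = (1/1) × 0.01152 = 0.01152 mol
m(Fe) = 0.01152 × 55.84 = 0.6433 g
%Fe = 0.6433 / 0.700 × 100 = 91.90%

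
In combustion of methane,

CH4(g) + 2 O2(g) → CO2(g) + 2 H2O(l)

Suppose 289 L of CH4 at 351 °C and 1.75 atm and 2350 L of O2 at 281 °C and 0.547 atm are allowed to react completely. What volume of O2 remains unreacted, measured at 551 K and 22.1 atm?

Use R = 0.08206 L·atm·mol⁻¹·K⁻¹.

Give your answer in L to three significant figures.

17.4 L

n(CH4) = PV/RT = (1.75 × 289) / (0.08206 × 624.15) = 9.875 mol
n(O2) = PV/RT = (0.547 × 2350) / (0.08206 × 554.15) = 28.27 mol
For 9.875 mol CH4, stoichiometry requires (2/1) × 9.875 = 19.75 mol O2; 28.27 mol is available, so CH4 is limiting.
n(O2) consumed = (2/1) × 9.875 = 19.75 mol; remaining = 28.27 − 19.75 = 8.520 mol
V(O2) = nRT/P = 8.520 × 0.08206 × 551 / 22.1 = 17.43 L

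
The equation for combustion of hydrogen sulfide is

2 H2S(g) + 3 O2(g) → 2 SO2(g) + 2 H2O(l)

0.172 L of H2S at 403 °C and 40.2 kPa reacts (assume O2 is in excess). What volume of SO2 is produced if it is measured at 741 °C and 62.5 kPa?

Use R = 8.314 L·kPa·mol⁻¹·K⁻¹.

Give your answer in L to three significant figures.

n(H2S) = PV/RT = (40.2 × 0.172) / (8.314 × 676.15) = 0.001230 mol
n(SO2) = (2/2) × 0.001230 = 0.001230 mol
V = nRT/P = 0.001230 × 8.314 × 1014.15 / 62.5 = 0.1659 L

0.166 L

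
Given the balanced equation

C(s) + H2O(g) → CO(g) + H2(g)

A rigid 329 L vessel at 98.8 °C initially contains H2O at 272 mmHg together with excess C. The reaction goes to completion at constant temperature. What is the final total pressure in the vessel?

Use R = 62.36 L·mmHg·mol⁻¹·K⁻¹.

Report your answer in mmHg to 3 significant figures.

At constant T and V, P ∝ n(gas): 1 mol gas → 2 mol gas.
P_final = (2/1) × 272 = 544.0 mmHg

544 mmHg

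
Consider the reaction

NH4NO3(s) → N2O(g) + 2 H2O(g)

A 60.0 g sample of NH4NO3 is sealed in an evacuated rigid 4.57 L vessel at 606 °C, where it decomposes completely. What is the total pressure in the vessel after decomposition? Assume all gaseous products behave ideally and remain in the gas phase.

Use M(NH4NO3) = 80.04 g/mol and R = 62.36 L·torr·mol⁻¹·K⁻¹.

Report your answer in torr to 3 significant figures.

27000 torr

n(NH4NO3) = 60.0 / 80.04 = 0.7496 mol
n(gas produced) = (3/1) × 0.7496 = 2.249 mol
P = nRT/V = 2.249 × 62.36 × 879.15 / 4.57 = 26980 torr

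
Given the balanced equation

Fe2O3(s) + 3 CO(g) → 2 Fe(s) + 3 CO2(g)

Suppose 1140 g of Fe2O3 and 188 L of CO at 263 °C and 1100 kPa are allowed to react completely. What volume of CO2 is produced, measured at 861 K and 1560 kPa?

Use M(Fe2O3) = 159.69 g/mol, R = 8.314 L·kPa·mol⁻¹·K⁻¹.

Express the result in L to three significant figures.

n(Fe2O3) = 1140 / 159.69 = 7.139 mol
n(CO) = PV/RT = (1100 × 188) / (8.314 × 536.15) = 46.39 mol
For 7.139 mol Fe2O3, stoichiometry requires (3/1) × 7.139 = 21.42 mol CO; 46.39 mol is available, so Fe2O3 is limiting.
n(CO2) = (3/1) × 7.139 = 21.42 mol
V(CO2) = nRT/P = 21.42 × 8.314 × 861 / 1560 = 98.29 L

98.3 L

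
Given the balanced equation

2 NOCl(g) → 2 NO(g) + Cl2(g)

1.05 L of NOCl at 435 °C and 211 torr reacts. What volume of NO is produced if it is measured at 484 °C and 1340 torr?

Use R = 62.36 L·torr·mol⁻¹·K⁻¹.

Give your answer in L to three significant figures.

n(NOCl) = PV/RT = (211 × 1.05) / (62.36 × 708.15) = 0.005017 mol
n(NO) = (2/2) × 0.005017 = 0.005017 mol
V = nRT/P = 0.005017 × 62.36 × 757.15 / 1340 = 0.1768 L

0.177 L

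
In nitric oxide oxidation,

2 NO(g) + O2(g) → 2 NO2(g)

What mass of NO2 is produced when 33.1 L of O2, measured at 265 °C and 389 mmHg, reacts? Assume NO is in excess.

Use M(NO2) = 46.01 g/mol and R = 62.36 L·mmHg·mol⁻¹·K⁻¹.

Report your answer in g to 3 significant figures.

35.3 g

n(O2) = PV/RT = (389 × 33.1) / (62.36 × 538.15) = 0.3837 mol
n(NO2) = (2/1) × 0.3837 = 0.7674 mol
m(NO2) = 0.7674 × 46.01 = 35.31 g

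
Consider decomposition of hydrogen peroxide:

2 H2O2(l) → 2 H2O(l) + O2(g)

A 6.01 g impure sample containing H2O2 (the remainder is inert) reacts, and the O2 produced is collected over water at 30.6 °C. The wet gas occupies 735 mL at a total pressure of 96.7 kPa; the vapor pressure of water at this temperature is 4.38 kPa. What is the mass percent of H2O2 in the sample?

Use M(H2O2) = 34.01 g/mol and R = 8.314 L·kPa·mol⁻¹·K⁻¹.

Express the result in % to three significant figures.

30.4 %

P(O2) = 96.7 − 4.38 = 92.32 kPa
n(O2) = PV/RT = (92.32 × 0.7350) / (8.314 × 303.75) = 0.02687 mol
n(H2O2) = (2/1) × 0.02687 = 0.05374 mol
m(H2O2) = 0.05374 × 34.01 = 1.828 g
%H2O2 = 1.828 / 6.01 × 100 = 30.42%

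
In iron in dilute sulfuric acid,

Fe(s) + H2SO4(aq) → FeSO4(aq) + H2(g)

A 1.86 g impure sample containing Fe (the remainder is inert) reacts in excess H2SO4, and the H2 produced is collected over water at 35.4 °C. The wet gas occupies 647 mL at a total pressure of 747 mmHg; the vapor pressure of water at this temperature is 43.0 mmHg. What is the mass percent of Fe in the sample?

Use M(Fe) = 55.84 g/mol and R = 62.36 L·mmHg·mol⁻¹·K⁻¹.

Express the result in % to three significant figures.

71.1 %

P(H2) = 747 − 43.0 = 704.0 mmHg
n(H2) = PV/RT = (704.0 × 0.6470) / (62.36 × 308.55) = 0.02367 mol
n(Fe) = (1/1) × 0.02367 = 0.02367 mol
m(Fe) = 0.02367 × 55.84 = 1.322 g
%Fe = 1.322 / 1.86 × 100 = 71.08%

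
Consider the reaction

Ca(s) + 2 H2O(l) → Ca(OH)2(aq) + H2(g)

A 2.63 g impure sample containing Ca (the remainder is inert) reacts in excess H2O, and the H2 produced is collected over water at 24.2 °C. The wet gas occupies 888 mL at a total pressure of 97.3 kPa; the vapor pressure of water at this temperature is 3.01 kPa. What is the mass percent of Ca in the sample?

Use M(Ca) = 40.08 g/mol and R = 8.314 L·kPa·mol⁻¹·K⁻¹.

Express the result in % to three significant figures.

51.6 %

P(H2) = 97.3 − 3.01 = 94.29 kPa
n(H2) = PV/RT = (94.29 × 0.8880) / (8.314 × 297.35) = 0.03387 mol
n(Ca) = (1/1) × 0.03387 = 0.03387 mol
m(Ca) = 0.03387 × 40.08 = 1.358 g
%Ca = 1.358 / 2.63 × 100 = 51.63%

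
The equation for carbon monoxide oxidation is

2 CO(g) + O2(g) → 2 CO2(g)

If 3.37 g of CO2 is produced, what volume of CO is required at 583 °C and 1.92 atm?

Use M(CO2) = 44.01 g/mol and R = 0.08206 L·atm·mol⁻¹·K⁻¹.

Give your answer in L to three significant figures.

2.80 L

n(CO2) = 3.370 / 44.01 = 0.07657 mol
n(CO) = (2/2) × 0.07657 = 0.07657 mol
V = nRT/P = 0.07657 × 0.08206 × 856.15 / 1.92 = 2.802 L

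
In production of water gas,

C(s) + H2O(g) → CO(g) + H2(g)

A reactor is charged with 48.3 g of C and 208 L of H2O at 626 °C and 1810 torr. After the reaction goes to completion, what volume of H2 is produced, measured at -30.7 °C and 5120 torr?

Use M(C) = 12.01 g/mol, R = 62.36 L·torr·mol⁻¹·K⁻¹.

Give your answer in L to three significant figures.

n(C) = 48.3 / 12.01 = 4.022 mol
n(H2O) = PV/RT = (1810 × 208) / (62.36 × 899.15) = 6.714 mol
For 4.022 mol C, stoichiometry requires (1/1) × 4.022 = 4.022 mol H2O; 6.714 mol is available, so C is limiting.
n(H2) = (1/1) × 4.022 = 4.022 mol
V(H2) = nRT/P = 4.022 × 62.36 × 242.45 / 5120 = 11.88 L

11.9 L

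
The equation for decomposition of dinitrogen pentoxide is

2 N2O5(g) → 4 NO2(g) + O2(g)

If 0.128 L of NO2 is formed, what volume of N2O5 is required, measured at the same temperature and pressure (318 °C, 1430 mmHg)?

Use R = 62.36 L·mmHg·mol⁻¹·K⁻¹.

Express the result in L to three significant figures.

At constant T and P, gas volumes are in the mole ratio: V(N2O5) = (2/4) × 0.128 = 0.06400 L

0.0640 L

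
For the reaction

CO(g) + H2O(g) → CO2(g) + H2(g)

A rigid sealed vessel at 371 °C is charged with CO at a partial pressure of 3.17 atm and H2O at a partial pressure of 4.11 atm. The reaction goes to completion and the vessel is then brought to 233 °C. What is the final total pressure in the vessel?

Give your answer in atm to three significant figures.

5.72 atm

With V and T fixed, P_i ∝ n_i, so the mole ratios apply directly to partial pressures at 371 °C.
P(H2O) required for 3.17 atm of CO = (1/1) × 3.17 = 3.170 atm; available 4.11 atm, so CO is limiting.
P(H2O) remaining = 4.11 − (1/1) × 3.17 = 0.9400 atm
P(gaseous products) = (1+1)/1 × 3.17 = 6.340 atm
P_total at 371 °C = 0.9400 + 6.340 = 7.280 atm
Scaling to 233 °C: P = 7.280 × 506.15/644.15 = 5.720 atm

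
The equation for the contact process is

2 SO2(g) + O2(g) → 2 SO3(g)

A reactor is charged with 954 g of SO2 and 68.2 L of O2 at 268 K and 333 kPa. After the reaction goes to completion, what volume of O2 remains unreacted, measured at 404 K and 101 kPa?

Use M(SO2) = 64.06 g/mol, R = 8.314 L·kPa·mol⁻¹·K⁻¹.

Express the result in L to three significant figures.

n(SO2) = 954 / 64.06 = 14.89 mol
n(O2) = PV/RT = (333 × 68.2) / (8.314 × 268) = 10.19 mol
For 14.89 mol SO2, stoichiometry requires (1/2) × 14.89 = 7.445 mol O2; 10.19 mol is available, so SO2 is limiting.
n(O2) consumed = (1/2) × 14.89 = 7.445 mol; remaining = 10.19 − 7.445 = 2.745 mol
V(O2) = nRT/P = 2.745 × 8.314 × 404 / 101 = 91.29 L

91.3 L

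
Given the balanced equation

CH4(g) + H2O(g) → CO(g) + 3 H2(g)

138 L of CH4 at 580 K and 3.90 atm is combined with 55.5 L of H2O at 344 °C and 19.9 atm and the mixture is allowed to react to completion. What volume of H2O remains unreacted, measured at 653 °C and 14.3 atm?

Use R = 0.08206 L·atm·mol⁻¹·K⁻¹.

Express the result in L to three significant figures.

n(CH4) = PV/RT = (3.90 × 138) / (0.08206 × 580) = 11.31 mol
n(H2O) = PV/RT = (19.9 × 55.5) / (0.08206 × 617.15) = 21.81 mol
For 11.31 mol CH4, stoichiometry requires (1/1) × 11.31 = 11.31 mol H2O; 21.81 mol is available, so CH4 is limiting.
n(H2O) consumed = (1/1) × 11.31 = 11.31 mol; remaining = 21.81 − 11.31 = 10.50 mol
V(H2O) = nRT/P = 10.50 × 0.08206 × 926.15 / 14.3 = 55.80 L

55.8 L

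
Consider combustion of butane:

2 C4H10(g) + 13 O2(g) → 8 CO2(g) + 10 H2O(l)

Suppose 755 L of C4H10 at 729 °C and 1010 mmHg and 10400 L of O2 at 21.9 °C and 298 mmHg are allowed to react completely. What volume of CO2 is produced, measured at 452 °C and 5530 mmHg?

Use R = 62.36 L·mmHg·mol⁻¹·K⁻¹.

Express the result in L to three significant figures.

n(C4H10) = PV/RT = (1010 × 755) / (62.36 × 1002.15) = 12.20 mol
n(O2) = PV/RT = (298 × 10400) / (62.36 × 295.05) = 168.4 mol
For 12.20 mol C4H10, stoichiometry requires (13/2) × 12.20 = 79.30 mol O2; 168.4 mol is available, so C4H10 is limiting.
n(CO2) = (8/2) × 12.20 = 48.80 mol
V(CO2) = nRT/P = 48.80 × 62.36 × 725.15 / 5530 = 399.1 L

399 L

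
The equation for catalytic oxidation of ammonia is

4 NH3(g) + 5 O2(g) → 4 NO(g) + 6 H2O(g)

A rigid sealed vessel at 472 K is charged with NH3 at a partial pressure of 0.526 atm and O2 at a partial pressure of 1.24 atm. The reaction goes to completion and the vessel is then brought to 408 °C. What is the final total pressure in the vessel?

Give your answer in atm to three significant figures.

2.74 atm

With V and T fixed, P_i ∝ n_i, so the mole ratios apply directly to partial pressures at 472 K.
P(O2) required for 0.526 atm of NH3 = (5/4) × 0.526 = 0.6575 atm; available 1.24 atm, so NH3 is limiting.
P(O2) remaining = 1.24 − (5/4) × 0.526 = 0.5825 atm
P(gaseous products) = (4+6)/4 × 0.526 = 1.315 atm
P_total at 472 K = 0.5825 + 1.315 = 1.897 atm
Scaling to 408 °C: P = 1.897 × 681.15/472 = 2.738 atm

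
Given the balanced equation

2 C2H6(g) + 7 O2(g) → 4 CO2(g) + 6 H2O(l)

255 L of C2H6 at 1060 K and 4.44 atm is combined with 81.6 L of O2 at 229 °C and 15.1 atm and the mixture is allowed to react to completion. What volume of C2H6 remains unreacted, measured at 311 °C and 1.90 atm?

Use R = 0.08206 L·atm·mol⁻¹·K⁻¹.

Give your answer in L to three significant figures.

n(C2H6) = PV/RT = (4.44 × 255) / (0.08206 × 1060) = 13.02 mol
n(O2) = PV/RT = (15.1 × 81.6) / (0.08206 × 502.15) = 29.90 mol
For 13.02 mol C2H6, stoichiometry requires (7/2) × 13.02 = 45.57 mol O2; 29.90 mol is available, so O2 is limiting.
n(C2H6) consumed = (2/7) × 29.90 = 8.543 mol; remaining = 13.02 − 8.543 = 4.477 mol
V(C2H6) = nRT/P = 4.477 × 0.08206 × 584.15 / 1.90 = 113.0 L

113 L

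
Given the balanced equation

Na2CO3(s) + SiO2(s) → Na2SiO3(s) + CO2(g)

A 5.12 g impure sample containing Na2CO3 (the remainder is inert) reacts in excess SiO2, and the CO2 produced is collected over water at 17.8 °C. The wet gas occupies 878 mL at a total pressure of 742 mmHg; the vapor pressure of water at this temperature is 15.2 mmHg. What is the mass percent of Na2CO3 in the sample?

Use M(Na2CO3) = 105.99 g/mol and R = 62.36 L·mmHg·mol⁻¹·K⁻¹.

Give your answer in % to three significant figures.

P(CO2) = 742 − 15.2 = 726.8 mmHg
n(CO2) = PV/RT = (726.8 × 0.8780) / (62.36 × 290.95) = 0.03517 mol
n(Na2CO3) = (1/1) × 0.03517 = 0.03517 mol
m(Na2CO3) = 0.03517 × 105.99 = 3.728 g
%Na2CO3 = 3.728 / 5.12 × 100 = 72.81%

72.8 %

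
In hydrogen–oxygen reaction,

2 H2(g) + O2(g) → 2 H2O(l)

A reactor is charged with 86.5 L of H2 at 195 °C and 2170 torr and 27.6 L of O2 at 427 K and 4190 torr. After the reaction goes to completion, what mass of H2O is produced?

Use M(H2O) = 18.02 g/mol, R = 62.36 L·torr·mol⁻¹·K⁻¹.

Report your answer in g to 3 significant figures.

116 g

n(H2) = PV/RT = (2170 × 86.5) / (62.36 × 468.15) = 6.430 mol
n(O2) = PV/RT = (4190 × 27.6) / (62.36 × 427) = 4.343 mol
For 6.430 mol H2, stoichiometry requires (1/2) × 6.430 = 3.215 mol O2; 4.343 mol is available, so H2 is limiting.
n(H2O) = (2/2) × 6.430 = 6.430 mol
m(H2O) = 6.430 × 18.02 = 115.9 g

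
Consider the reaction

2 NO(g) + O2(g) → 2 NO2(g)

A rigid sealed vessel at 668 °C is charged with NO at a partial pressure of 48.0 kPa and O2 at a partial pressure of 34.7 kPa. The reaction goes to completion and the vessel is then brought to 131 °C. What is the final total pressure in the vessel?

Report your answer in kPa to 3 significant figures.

With V and T fixed, P_i ∝ n_i, so the mole ratios apply directly to partial pressures at 668 °C.
P(O2) required for 48.0 kPa of NO = (1/2) × 48.0 = 24.00 kPa; available 34.7 kPa, so NO is limiting.
P(O2) remaining = 34.7 − (1/2) × 48.0 = 10.70 kPa
P(gaseous products) = (2)/2 × 48.0 = 48.00 kPa
P_total at 668 °C = 10.70 + 48.00 = 58.70 kPa
Scaling to 131 °C: P = 58.70 × 404.15/941.15 = 25.21 kPa

25.2 kPa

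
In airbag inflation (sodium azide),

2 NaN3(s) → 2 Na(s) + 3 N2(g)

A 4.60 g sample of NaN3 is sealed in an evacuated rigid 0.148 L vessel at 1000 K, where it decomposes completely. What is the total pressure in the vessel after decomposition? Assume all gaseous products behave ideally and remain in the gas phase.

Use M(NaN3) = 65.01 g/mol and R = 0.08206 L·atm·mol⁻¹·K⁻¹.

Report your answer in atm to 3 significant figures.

58.8 atm

n(NaN3) = 4.60 / 65.01 = 0.07076 mol
n(gas produced) = (3/2) × 0.07076 = 0.1061 mol
P = nRT/V = 0.1061 × 0.08206 × 1000 / 0.148 = 58.83 atm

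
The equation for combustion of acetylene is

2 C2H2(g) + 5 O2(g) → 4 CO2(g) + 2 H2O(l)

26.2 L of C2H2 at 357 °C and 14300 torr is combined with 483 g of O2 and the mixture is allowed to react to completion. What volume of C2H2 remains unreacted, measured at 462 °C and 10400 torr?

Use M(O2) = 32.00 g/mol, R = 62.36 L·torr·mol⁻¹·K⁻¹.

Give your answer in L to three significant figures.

15.4 L

n(C2H2) = PV/RT = (14300 × 26.2) / (62.36 × 630.15) = 9.534 mol
n(O2) = 483 / 32.00 = 15.09 mol
For 9.534 mol C2H2, stoichiometry requires (5/2) × 9.534 = 23.84 mol O2; 15.09 mol is available, so O2 is limiting.
n(C2H2) consumed = (2/5) × 15.09 = 6.036 mol; remaining = 9.534 − 6.036 = 3.498 mol
V(C2H2) = nRT/P = 3.498 × 62.36 × 735.15 / 10400 = 15.42 L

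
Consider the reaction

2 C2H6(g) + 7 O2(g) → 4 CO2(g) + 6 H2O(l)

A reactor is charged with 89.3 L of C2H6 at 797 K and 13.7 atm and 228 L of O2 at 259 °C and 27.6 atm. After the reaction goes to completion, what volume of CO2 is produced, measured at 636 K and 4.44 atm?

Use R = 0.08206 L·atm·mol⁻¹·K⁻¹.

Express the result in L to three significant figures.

440 L

n(C2H6) = PV/RT = (13.7 × 89.3) / (0.08206 × 797) = 18.71 mol
n(O2) = PV/RT = (27.6 × 228) / (0.08206 × 532.15) = 144.1 mol
For 18.71 mol C2H6, stoichiometry requires (7/2) × 18.71 = 65.48 mol O2; 144.1 mol is available, so C2H6 is limiting.
n(CO2) = (4/2) × 18.71 = 37.42 mol
V(CO2) = nRT/P = 37.42 × 0.08206 × 636 / 4.44 = 439.9 L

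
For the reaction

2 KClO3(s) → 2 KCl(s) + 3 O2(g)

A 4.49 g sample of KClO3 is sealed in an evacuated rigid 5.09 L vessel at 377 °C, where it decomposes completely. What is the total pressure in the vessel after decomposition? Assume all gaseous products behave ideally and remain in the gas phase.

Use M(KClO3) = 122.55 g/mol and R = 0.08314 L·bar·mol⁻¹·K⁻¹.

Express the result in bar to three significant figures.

n(KClO3) = 4.49 / 122.55 = 0.03664 mol
n(gas produced) = (3/2) × 0.03664 = 0.05496 mol
P = nRT/V = 0.05496 × 0.08314 × 650.15 / 5.09 = 0.5837 bar

0.584 bar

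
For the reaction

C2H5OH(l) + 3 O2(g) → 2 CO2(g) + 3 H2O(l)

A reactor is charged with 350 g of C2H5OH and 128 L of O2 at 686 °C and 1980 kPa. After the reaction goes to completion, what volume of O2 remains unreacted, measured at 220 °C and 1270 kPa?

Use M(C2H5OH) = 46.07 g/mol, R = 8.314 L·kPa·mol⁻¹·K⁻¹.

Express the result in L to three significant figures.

n(C2H5OH) = 350 / 46.07 = 7.597 mol
n(O2) = PV/RT = (1980 × 128) / (8.314 × 959.15) = 31.78 mol
For 7.597 mol C2H5OH, stoichiometry requires (3/1) × 7.597 = 22.79 mol O2; 31.78 mol is available, so C2H5OH is limiting.
n(O2) consumed = (3/1) × 7.597 = 22.79 mol; remaining = 31.78 − 22.79 = 8.990 mol
V(O2) = nRT/P = 8.990 × 8.314 × 493.15 / 1270 = 29.02 L

29.0 L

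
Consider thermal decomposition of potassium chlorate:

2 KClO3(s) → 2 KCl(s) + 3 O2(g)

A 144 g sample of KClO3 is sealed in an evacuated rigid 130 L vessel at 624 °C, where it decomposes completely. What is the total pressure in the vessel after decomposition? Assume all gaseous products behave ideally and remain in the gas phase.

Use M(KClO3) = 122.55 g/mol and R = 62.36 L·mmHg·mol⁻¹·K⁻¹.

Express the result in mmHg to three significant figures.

n(KClO3) = 144 / 122.55 = 1.175 mol
n(gas produced) = (3/2) × 1.175 = 1.763 mol
P = nRT/V = 1.763 × 62.36 × 897.15 / 130 = 758.7 mmHg

759 mmHg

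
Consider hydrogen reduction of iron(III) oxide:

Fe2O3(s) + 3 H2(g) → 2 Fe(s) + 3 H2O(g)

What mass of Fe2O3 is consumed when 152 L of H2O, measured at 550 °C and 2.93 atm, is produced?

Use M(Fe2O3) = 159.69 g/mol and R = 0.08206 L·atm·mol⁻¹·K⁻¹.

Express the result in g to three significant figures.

351 g

n(H2O) = PV/RT = (2.93 × 152) / (0.08206 × 823.15) = 6.593 mol
n(Fe2O3) = (1/3) × 6.593 = 2.198 mol
m(Fe2O3) = 2.198 × 159.69 = 351.0 g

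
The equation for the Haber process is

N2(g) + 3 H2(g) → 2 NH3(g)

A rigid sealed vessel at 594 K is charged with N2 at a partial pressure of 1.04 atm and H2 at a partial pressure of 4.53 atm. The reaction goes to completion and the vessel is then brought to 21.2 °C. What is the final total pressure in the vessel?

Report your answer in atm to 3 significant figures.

Because the vessel is rigid and T is held at 594 K, work the stoichiometry in partial pressures (P_i = n_iRT/V).
P(H2) required for 1.04 atm of N2 = (3/1) × 1.04 = 3.120 atm; available 4.53 atm, so N2 is limiting.
P(H2) remaining = 4.53 − (3/1) × 1.04 = 1.410 atm
P(gaseous products) = (2)/1 × 1.04 = 2.080 atm
P_total at 594 K = 1.410 + 2.080 = 3.490 atm
Scaling to 21.2 °C: P = 3.490 × 294.35/594 = 1.729 atm

1.73 atm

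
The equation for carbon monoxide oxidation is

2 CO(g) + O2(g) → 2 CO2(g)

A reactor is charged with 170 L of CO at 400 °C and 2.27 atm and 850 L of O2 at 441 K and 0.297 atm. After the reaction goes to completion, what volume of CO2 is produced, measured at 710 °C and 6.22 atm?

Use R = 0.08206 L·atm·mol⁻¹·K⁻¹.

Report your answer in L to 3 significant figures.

n(CO) = PV/RT = (2.27 × 170) / (0.08206 × 673.15) = 6.986 mol
n(O2) = PV/RT = (0.297 × 850) / (0.08206 × 441) = 6.976 mol
For 6.986 mol CO, stoichiometry requires (1/2) × 6.986 = 3.493 mol O2; 6.976 mol is available, so CO is limiting.
n(CO2) = (2/2) × 6.986 = 6.986 mol
V(CO2) = nRT/P = 6.986 × 0.08206 × 983.15 / 6.22 = 90.61 L

90.6 L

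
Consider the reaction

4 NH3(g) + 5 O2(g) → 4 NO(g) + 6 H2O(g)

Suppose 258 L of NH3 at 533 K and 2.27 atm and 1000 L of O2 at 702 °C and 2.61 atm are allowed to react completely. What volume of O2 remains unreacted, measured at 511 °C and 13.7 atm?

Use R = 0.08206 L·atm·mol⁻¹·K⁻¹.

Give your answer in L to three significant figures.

n(NH3) = PV/RT = (2.27 × 258) / (0.08206 × 533) = 13.39 mol
n(O2) = PV/RT = (2.61 × 1000) / (0.08206 × 975.15) = 32.62 mol
For 13.39 mol NH3, stoichiometry requires (5/4) × 13.39 = 16.74 mol O2; 32.62 mol is available, so NH3 is limiting.
n(O2) consumed = (5/4) × 13.39 = 16.74 mol; remaining = 32.62 − 16.74 = 15.88 mol
V(O2) = nRT/P = 15.88 × 0.08206 × 784.15 / 13.7 = 74.59 L

74.6 L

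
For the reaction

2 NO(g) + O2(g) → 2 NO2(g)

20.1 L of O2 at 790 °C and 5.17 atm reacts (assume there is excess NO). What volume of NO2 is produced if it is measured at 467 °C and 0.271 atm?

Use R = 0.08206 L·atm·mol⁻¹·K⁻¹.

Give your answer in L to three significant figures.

n(O2) = PV/RT = (5.17 × 20.1) / (0.08206 × 1063.15) = 1.191 mol
n(NO2) = (2/1) × 1.191 = 2.382 mol
V = nRT/P = 2.382 × 0.08206 × 740.15 / 0.271 = 533.9 L

534 L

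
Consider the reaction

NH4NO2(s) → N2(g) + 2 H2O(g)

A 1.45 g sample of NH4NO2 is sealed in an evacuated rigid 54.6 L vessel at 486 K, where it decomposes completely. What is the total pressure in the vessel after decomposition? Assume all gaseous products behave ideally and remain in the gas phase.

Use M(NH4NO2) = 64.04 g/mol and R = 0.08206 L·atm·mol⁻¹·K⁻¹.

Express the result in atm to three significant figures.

0.0496 atm

n(NH4NO2) = 1.45 / 64.04 = 0.02264 mol
n(gas produced) = (3/1) × 0.02264 = 0.06792 mol
P = nRT/V = 0.06792 × 0.08206 × 486 / 54.6 = 0.04961 atm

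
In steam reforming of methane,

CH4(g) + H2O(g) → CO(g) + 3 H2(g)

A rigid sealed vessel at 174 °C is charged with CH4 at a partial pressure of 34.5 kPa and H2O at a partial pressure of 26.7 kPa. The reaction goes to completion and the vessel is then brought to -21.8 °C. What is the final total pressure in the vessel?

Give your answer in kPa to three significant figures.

64.4 kPa

Because the vessel is rigid and T is held at 174 °C, work the stoichiometry in partial pressures (P_i = n_iRT/V).
P(H2O) required for 34.5 kPa of CH4 = (1/1) × 34.5 = 34.50 kPa; available 26.7 kPa, so H2O is limiting.
P(CH4) remaining = 34.5 − (1/1) × 26.7 = 7.800 kPa
P(gaseous products) = (1+3)/1 × 26.7 = 106.8 kPa
P_total at 174 °C = 7.800 + 106.8 = 114.6 kPa
Scaling to -21.8 °C: P = 114.6 × 251.35/447.15 = 64.42 kPa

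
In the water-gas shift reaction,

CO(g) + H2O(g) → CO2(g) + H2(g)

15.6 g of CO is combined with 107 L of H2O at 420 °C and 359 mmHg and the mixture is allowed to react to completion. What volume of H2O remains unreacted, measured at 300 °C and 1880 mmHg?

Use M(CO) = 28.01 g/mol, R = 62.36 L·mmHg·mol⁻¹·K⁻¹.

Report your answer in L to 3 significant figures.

n(CO) = 15.6 / 28.01 = 0.5569 mol
n(H2O) = PV/RT = (359 × 107) / (62.36 × 693.15) = 0.8887 mol
For 0.5569 mol CO, stoichiometry requires (1/1) × 0.5569 = 0.5569 mol H2O; 0.8887 mol is available, so CO is limiting.
n(H2O) consumed = (1/1) × 0.5569 = 0.5569 mol; remaining = 0.8887 − 0.5569 = 0.3318 mol
V(H2O) = nRT/P = 0.3318 × 62.36 × 573.15 / 1880 = 6.308 L

6.31 L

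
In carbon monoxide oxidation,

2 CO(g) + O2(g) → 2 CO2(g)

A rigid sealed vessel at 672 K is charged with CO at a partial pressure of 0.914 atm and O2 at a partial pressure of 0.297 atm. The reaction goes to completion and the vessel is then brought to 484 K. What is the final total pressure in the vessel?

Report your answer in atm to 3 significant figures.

With V and T fixed, P_i ∝ n_i, so the mole ratios apply directly to partial pressures at 672 K.
P(O2) required for 0.914 atm of CO = (1/2) × 0.914 = 0.4570 atm; available 0.297 atm, so O2 is limiting.
P(CO) remaining = 0.914 − (2/1) × 0.297 = 0.3200 atm
P(gaseous products) = (2)/1 × 0.297 = 0.5940 atm
P_total at 672 K = 0.3200 + 0.5940 = 0.9140 atm
Scaling to 484 K: P = 0.9140 × 484/672 = 0.6583 atm

0.658 atm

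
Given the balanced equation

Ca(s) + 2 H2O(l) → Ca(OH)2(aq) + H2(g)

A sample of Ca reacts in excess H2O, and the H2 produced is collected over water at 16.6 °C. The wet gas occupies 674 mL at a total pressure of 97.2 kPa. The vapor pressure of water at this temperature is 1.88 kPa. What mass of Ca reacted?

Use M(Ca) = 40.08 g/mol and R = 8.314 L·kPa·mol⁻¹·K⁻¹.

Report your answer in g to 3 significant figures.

1.07 g

P(H2) = 97.2 − 1.88 = 95.32 kPa
n(H2) = PV/RT = (95.32 × 0.6740) / (8.314 × 289.75) = 0.02667 mol
n(Ca) = (1/1) × 0.02667 = 0.02667 mol
m(Ca) = 0.02667 × 40.08 = 1.069 g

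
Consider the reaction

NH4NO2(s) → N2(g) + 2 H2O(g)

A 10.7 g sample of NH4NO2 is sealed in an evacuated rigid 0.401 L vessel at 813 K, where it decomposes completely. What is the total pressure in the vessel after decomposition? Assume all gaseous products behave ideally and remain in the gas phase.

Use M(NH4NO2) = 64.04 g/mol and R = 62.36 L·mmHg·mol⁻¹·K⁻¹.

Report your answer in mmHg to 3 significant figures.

n(NH4NO2) = 10.7 / 64.04 = 0.1671 mol
n(gas produced) = (3/1) × 0.1671 = 0.5013 mol
P = nRT/V = 0.5013 × 62.36 × 813 / 0.401 = 63380 mmHg

63400 mmHg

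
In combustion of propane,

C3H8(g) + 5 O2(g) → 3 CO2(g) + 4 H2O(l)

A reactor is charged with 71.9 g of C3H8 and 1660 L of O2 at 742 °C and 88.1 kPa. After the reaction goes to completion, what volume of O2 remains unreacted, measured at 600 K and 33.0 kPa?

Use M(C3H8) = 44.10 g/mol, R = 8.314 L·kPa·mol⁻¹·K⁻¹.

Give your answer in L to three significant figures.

1390 L

n(C3H8) = 71.9 / 44.10 = 1.630 mol
n(O2) = PV/RT = (88.1 × 1660) / (8.314 × 1015.15) = 17.33 mol
For 1.630 mol C3H8, stoichiometry requires (5/1) × 1.630 = 8.150 mol O2; 17.33 mol is available, so C3H8 is limiting.
n(O2) consumed = (5/1) × 1.630 = 8.150 mol; remaining = 17.33 − 8.150 = 9.180 mol
V(O2) = nRT/P = 9.180 × 8.314 × 600 / 33.0 = 1388 L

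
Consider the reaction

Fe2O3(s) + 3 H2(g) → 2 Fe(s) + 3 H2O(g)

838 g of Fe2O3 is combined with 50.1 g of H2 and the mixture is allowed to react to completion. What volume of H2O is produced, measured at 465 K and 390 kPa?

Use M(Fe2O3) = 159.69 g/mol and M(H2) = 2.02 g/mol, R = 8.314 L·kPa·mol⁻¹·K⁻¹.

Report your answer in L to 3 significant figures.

156 L

n(Fe2O3) = 838 / 159.69 = 5.248 mol
n(H2) = 50.1 / 2.02 = 24.80 mol
For 5.248 mol Fe2O3, stoichiometry requires (3/1) × 5.248 = 15.74 mol H2; 24.80 mol is available, so Fe2O3 is limiting.
n(H2O) = (3/1) × 5.248 = 15.74 mol
V(H2O) = nRT/P = 15.74 × 8.314 × 465 / 390 = 156.0 L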